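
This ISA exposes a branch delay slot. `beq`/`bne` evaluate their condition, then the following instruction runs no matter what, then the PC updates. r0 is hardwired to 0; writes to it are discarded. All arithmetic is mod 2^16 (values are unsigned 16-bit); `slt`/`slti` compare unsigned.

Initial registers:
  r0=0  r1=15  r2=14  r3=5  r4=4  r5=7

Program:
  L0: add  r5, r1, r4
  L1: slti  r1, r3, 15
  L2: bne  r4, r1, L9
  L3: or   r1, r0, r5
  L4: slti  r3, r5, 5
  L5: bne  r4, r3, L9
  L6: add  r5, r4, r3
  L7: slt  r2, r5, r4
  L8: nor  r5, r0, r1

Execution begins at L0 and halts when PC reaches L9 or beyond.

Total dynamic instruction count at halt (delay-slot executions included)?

[0] add  r5, r1, r4  →  {r0:0, r1:15, r2:14, r3:5, r4:4, r5:19}
[1] slti  r1, r3, 15  →  {r0:0, r1:1, r2:14, r3:5, r4:4, r5:19}
[2] bne  r4, r1, L9  →  {r0:0, r1:1, r2:14, r3:5, r4:4, r5:19}  ⟨branch taken⟩
[3] or   r1, r0, r5  →  {r0:0, r1:19, r2:14, r3:5, r4:4, r5:19}

4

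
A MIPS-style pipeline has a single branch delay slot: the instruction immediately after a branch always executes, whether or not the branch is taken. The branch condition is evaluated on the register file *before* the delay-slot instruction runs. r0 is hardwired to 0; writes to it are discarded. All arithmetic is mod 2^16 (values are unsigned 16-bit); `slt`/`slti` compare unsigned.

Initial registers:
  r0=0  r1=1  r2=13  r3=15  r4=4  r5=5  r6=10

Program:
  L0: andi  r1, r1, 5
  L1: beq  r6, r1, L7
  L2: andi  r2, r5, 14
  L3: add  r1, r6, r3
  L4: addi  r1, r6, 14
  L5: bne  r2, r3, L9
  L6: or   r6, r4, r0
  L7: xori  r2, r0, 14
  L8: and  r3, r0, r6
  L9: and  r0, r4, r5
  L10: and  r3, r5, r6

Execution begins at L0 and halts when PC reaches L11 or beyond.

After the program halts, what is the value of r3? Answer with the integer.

4

#0 andi  r1, r1, 5 ; 0/1/13/15/4/5/10
#1 beq  r6, r1, L7 ; 0/1/13/15/4/5/10 ; →fallthru
#2 andi  r2, r5, 14 ; 0/1/4/15/4/5/10
#3 add  r1, r6, r3 ; 0/25/4/15/4/5/10
#4 addi  r1, r6, 14 ; 0/24/4/15/4/5/10
#5 bne  r2, r3, L9 ; 0/24/4/15/4/5/10 ; →target
#6 or   r6, r4, r0 ; 0/24/4/15/4/5/4
#9 and  r0, r4, r5 ; 0/24/4/15/4/5/4
#10 and  r3, r5, r6 ; 0/24/4/4/4/5/4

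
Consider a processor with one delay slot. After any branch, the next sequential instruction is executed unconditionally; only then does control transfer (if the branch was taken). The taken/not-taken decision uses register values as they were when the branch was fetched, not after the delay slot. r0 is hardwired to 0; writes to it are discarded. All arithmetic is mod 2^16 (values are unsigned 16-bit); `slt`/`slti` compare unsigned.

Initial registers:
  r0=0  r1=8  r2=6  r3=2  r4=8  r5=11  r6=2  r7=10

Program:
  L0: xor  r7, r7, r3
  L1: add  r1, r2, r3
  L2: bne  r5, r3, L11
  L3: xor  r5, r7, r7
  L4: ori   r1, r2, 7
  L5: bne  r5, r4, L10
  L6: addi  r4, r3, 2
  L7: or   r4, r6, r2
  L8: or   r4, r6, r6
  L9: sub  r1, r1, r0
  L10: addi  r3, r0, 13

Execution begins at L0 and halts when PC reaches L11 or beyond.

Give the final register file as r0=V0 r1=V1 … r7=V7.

r0=0 r1=8 r2=6 r3=2 r4=8 r5=0 r6=2 r7=8

PC=0  xor  r7, r7, r3        | r0=0 r1=8 r2=6 r3=2 r4=8 r5=11 r6=2 r7=8
PC=1  add  r1, r2, r3        | r0=0 r1=8 r2=6 r3=2 r4=8 r5=11 r6=2 r7=8
PC=2  bne  r5, r3, L11       | r0=0 r1=8 r2=6 r3=2 r4=8 r5=11 r6=2 r7=8  [TAKEN]
PC=3  xor  r5, r7, r7        | r0=0 r1=8 r2=6 r3=2 r4=8 r5=0 r6=2 r7=8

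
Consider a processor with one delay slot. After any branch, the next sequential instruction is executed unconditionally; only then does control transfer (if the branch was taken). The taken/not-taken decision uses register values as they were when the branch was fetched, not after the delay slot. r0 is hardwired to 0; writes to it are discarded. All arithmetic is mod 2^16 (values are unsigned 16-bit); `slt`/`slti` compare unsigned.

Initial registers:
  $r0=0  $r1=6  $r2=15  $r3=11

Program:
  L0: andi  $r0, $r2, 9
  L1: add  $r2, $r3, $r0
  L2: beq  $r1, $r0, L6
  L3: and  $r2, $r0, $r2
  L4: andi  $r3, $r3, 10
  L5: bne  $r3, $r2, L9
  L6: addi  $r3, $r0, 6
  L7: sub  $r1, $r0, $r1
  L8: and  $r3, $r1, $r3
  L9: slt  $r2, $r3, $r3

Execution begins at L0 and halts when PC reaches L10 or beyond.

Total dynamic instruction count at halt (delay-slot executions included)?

PC=0  andi  $r0, $r2, 9      | $r0=0 $r1=6 $r2=15 $r3=11
PC=1  add  $r2, $r3, $r0     | $r0=0 $r1=6 $r2=11 $r3=11
PC=2  beq  $r1, $r0, L6      | $r0=0 $r1=6 $r2=11 $r3=11  [not taken]
PC=3  and  $r2, $r0, $r2     | $r0=0 $r1=6 $r2=0 $r3=11
PC=4  andi  $r3, $r3, 10     | $r0=0 $r1=6 $r2=0 $r3=10
PC=5  bne  $r3, $r2, L9      | $r0=0 $r1=6 $r2=0 $r3=10  [TAKEN]
PC=6  addi  $r3, $r0, 6      | $r0=0 $r1=6 $r2=0 $r3=6
PC=9  slt  $r2, $r3, $r3     | $r0=0 $r1=6 $r2=0 $r3=6

8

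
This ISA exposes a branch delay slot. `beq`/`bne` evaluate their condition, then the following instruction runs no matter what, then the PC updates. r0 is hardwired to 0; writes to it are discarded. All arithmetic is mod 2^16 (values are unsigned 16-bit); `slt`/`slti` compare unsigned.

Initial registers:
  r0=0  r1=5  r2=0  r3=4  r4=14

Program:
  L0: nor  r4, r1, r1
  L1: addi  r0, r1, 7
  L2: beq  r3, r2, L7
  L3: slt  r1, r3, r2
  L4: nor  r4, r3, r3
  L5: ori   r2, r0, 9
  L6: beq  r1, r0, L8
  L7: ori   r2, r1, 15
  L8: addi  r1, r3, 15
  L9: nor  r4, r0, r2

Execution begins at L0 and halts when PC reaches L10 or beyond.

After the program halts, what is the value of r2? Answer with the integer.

15

PC=0  nor  r4, r1, r1        | r0=0 r1=5 r2=0 r3=4 r4=65530
PC=1  addi  r0, r1, 7        | r0=0 r1=5 r2=0 r3=4 r4=65530
PC=2  beq  r3, r2, L7        | r0=0 r1=5 r2=0 r3=4 r4=65530  [not taken]
PC=3  slt  r1, r3, r2        | r0=0 r1=0 r2=0 r3=4 r4=65530
PC=4  nor  r4, r3, r3        | r0=0 r1=0 r2=0 r3=4 r4=65531
PC=5  ori   r2, r0, 9        | r0=0 r1=0 r2=9 r3=4 r4=65531
PC=6  beq  r1, r0, L8        | r0=0 r1=0 r2=9 r3=4 r4=65531  [TAKEN]
PC=7  ori   r2, r1, 15       | r0=0 r1=0 r2=15 r3=4 r4=65531
PC=8  addi  r1, r3, 15       | r0=0 r1=19 r2=15 r3=4 r4=65531
PC=9  nor  r4, r0, r2        | r0=0 r1=19 r2=15 r3=4 r4=65520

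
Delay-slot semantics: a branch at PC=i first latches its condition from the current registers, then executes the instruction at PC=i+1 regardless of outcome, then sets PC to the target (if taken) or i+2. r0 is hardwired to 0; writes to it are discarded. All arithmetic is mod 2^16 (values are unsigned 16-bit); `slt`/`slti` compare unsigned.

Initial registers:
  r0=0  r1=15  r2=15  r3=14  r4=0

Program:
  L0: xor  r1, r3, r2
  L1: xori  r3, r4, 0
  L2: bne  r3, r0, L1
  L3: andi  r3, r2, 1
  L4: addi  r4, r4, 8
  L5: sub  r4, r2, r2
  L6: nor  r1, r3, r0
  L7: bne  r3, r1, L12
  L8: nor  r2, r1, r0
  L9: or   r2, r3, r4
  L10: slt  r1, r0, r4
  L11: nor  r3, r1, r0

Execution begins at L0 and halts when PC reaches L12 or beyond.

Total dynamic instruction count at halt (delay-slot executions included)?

#0 xor  r1, r3, r2 ; 0/1/15/14/0
#1 xori  r3, r4, 0 ; 0/1/15/0/0
#2 bne  r3, r0, L1 ; 0/1/15/0/0 ; →fallthru
#3 andi  r3, r2, 1 ; 0/1/15/1/0
#4 addi  r4, r4, 8 ; 0/1/15/1/8
#5 sub  r4, r2, r2 ; 0/1/15/1/0
#6 nor  r1, r3, r0 ; 0/65534/15/1/0
#7 bne  r3, r1, L12 ; 0/65534/15/1/0 ; →target
#8 nor  r2, r1, r0 ; 0/65534/1/1/0

9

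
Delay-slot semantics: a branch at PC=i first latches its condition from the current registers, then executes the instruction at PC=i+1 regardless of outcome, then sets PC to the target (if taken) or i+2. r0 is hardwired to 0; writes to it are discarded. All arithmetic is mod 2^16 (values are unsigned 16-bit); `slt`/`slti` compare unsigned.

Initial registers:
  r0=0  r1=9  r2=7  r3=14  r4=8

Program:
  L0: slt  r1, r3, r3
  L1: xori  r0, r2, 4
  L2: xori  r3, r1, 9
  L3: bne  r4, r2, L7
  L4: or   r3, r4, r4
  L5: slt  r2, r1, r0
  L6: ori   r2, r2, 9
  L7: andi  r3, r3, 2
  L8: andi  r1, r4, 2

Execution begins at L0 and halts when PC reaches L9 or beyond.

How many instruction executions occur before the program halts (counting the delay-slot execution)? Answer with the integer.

  step pc=0: slt  r1, r3, r3  regs=(0,0,7,14,8)
  step pc=1: xori  r0, r2, 4  regs=(0,0,7,14,8)
  step pc=2: xori  r3, r1, 9  regs=(0,0,7,9,8)
  step pc=3: bne  r4, r2, L7  cond=T  regs=(0,0,7,9,8)
  step pc=4: or   r3, r4, r4  regs=(0,0,7,8,8)
  step pc=7: andi  r3, r3, 2  regs=(0,0,7,0,8)
  step pc=8: andi  r1, r4, 2  regs=(0,0,7,0,8)

7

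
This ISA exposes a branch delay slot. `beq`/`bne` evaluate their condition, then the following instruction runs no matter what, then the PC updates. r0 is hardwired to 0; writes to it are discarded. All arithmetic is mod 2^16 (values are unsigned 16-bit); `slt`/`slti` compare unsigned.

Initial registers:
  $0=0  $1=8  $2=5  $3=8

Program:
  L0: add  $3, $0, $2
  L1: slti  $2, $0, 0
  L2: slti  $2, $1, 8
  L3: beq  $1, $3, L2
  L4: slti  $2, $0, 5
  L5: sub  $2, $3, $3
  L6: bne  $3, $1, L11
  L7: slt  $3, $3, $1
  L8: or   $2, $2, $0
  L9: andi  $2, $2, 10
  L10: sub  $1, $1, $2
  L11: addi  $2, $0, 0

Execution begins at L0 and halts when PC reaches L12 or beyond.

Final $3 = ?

1

#0 add  $3, $0, $2 ; 0/8/5/5
#1 slti  $2, $0, 0 ; 0/8/0/5
#2 slti  $2, $1, 8 ; 0/8/0/5
#3 beq  $1, $3, L2 ; 0/8/0/5 ; →fallthru
#4 slti  $2, $0, 5 ; 0/8/1/5
#5 sub  $2, $3, $3 ; 0/8/0/5
#6 bne  $3, $1, L11 ; 0/8/0/5 ; →target
#7 slt  $3, $3, $1 ; 0/8/0/1
#11 addi  $2, $0, 0 ; 0/8/0/1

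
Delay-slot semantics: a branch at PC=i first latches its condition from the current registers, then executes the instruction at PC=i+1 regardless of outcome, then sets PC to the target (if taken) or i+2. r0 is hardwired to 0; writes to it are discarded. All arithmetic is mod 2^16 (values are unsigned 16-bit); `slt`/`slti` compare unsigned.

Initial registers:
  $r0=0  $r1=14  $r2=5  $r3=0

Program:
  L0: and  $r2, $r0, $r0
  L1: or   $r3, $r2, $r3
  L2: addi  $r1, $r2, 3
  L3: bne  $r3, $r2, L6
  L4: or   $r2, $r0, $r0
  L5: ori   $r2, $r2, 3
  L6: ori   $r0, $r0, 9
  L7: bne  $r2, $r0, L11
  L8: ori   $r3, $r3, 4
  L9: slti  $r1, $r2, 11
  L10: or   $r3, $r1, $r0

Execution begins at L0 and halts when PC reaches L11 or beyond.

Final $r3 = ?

  step pc=0: and  $r2, $r0, $r0  regs=(0,14,0,0)
  step pc=1: or   $r3, $r2, $r3  regs=(0,14,0,0)
  step pc=2: addi  $r1, $r2, 3  regs=(0,3,0,0)
  step pc=3: bne  $r3, $r2, L6  cond=F  regs=(0,3,0,0)
  step pc=4: or   $r2, $r0, $r0  regs=(0,3,0,0)
  step pc=5: ori   $r2, $r2, 3  regs=(0,3,3,0)
  step pc=6: ori   $r0, $r0, 9  regs=(0,3,3,0)
  step pc=7: bne  $r2, $r0, L11  cond=T  regs=(0,3,3,0)
  step pc=8: ori   $r3, $r3, 4  regs=(0,3,3,4)

4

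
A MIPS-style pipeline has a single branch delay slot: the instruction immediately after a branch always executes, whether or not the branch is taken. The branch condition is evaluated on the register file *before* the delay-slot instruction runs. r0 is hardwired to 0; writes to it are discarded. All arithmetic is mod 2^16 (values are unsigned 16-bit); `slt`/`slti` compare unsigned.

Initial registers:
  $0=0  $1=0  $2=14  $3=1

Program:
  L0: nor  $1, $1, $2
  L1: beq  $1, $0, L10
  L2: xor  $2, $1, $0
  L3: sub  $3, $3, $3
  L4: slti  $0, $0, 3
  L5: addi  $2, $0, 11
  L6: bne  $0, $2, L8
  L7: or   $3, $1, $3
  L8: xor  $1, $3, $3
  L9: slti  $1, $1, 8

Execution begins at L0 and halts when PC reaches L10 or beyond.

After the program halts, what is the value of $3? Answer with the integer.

#0 nor  $1, $1, $2 ; 0/65521/14/1
#1 beq  $1, $0, L10 ; 0/65521/14/1 ; →fallthru
#2 xor  $2, $1, $0 ; 0/65521/65521/1
#3 sub  $3, $3, $3 ; 0/65521/65521/0
#4 slti  $0, $0, 3 ; 0/65521/65521/0
#5 addi  $2, $0, 11 ; 0/65521/11/0
#6 bne  $0, $2, L8 ; 0/65521/11/0 ; →target
#7 or   $3, $1, $3 ; 0/65521/11/65521
#8 xor  $1, $3, $3 ; 0/0/11/65521
#9 slti  $1, $1, 8 ; 0/1/11/65521

65521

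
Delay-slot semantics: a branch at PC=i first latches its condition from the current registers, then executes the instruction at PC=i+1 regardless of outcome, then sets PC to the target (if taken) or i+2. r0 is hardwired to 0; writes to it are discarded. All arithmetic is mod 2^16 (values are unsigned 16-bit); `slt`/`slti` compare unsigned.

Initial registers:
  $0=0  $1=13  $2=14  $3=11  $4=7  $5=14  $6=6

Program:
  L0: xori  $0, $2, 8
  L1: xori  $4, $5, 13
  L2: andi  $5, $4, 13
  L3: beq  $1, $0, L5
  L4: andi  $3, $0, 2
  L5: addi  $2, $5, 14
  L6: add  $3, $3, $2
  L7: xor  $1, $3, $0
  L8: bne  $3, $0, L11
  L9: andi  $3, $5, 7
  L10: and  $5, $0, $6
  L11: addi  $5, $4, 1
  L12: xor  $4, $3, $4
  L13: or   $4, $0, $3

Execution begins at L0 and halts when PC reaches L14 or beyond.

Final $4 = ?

1

#0 xori  $0, $2, 8 ; 0/13/14/11/7/14/6
#1 xori  $4, $5, 13 ; 0/13/14/11/3/14/6
#2 andi  $5, $4, 13 ; 0/13/14/11/3/1/6
#3 beq  $1, $0, L5 ; 0/13/14/11/3/1/6 ; →fallthru
#4 andi  $3, $0, 2 ; 0/13/14/0/3/1/6
#5 addi  $2, $5, 14 ; 0/13/15/0/3/1/6
#6 add  $3, $3, $2 ; 0/13/15/15/3/1/6
#7 xor  $1, $3, $0 ; 0/15/15/15/3/1/6
#8 bne  $3, $0, L11 ; 0/15/15/15/3/1/6 ; →target
#9 andi  $3, $5, 7 ; 0/15/15/1/3/1/6
#11 addi  $5, $4, 1 ; 0/15/15/1/3/4/6
#12 xor  $4, $3, $4 ; 0/15/15/1/2/4/6
#13 or   $4, $0, $3 ; 0/15/15/1/1/4/6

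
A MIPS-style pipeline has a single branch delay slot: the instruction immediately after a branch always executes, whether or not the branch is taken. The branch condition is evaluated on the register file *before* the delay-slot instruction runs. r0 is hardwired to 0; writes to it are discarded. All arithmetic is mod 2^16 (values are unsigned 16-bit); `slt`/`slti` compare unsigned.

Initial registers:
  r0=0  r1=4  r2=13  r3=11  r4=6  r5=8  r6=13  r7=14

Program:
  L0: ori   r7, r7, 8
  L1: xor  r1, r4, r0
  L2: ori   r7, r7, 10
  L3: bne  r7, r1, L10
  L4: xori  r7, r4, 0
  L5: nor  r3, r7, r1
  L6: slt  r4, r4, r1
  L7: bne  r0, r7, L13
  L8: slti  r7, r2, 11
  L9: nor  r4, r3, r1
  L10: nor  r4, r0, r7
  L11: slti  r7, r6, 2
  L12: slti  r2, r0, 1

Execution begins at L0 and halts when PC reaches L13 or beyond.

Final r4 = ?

65529

PC=0  ori   r7, r7, 8        | r0=0 r1=4 r2=13 r3=11 r4=6 r5=8 r6=13 r7=14
PC=1  xor  r1, r4, r0        | r0=0 r1=6 r2=13 r3=11 r4=6 r5=8 r6=13 r7=14
PC=2  ori   r7, r7, 10       | r0=0 r1=6 r2=13 r3=11 r4=6 r5=8 r6=13 r7=14
PC=3  bne  r7, r1, L10       | r0=0 r1=6 r2=13 r3=11 r4=6 r5=8 r6=13 r7=14  [TAKEN]
PC=4  xori  r7, r4, 0        | r0=0 r1=6 r2=13 r3=11 r4=6 r5=8 r6=13 r7=6
PC=10 nor  r4, r0, r7        | r0=0 r1=6 r2=13 r3=11 r4=65529 r5=8 r6=13 r7=6
PC=11 slti  r7, r6, 2        | r0=0 r1=6 r2=13 r3=11 r4=65529 r5=8 r6=13 r7=0
PC=12 slti  r2, r0, 1        | r0=0 r1=6 r2=1 r3=11 r4=65529 r5=8 r6=13 r7=0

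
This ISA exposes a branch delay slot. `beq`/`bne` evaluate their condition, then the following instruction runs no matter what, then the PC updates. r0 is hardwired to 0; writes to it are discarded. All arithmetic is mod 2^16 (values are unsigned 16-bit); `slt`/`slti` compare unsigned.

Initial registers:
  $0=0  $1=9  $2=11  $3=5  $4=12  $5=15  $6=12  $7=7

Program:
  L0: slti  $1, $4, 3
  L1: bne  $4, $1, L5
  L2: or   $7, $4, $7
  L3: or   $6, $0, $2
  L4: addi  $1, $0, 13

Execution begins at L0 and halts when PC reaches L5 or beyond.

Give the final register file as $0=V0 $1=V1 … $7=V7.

[0] slti  $1, $4, 3  →  {$0:0, $1:0, $2:11, $3:5, $4:12, $5:15, $6:12, $7:7}
[1] bne  $4, $1, L5  →  {$0:0, $1:0, $2:11, $3:5, $4:12, $5:15, $6:12, $7:7}  ⟨branch taken⟩
[2] or   $7, $4, $7  →  {$0:0, $1:0, $2:11, $3:5, $4:12, $5:15, $6:12, $7:15}

$0=0 $1=0 $2=11 $3=5 $4=12 $5=15 $6=12 $7=15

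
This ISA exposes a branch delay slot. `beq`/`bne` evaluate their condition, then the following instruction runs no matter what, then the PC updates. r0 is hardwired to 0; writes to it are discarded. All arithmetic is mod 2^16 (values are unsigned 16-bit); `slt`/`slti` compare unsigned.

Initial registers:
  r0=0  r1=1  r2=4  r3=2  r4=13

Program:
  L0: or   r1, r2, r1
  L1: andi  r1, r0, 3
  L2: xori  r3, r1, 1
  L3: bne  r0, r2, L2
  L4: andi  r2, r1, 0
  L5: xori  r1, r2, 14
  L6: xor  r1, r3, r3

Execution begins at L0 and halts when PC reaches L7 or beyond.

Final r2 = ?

PC=0  or   r1, r2, r1        | r0=0 r1=5 r2=4 r3=2 r4=13
PC=1  andi  r1, r0, 3        | r0=0 r1=0 r2=4 r3=2 r4=13
PC=2  xori  r3, r1, 1        | r0=0 r1=0 r2=4 r3=1 r4=13
PC=3  bne  r0, r2, L2        | r0=0 r1=0 r2=4 r3=1 r4=13  [TAKEN]
PC=4  andi  r2, r1, 0        | r0=0 r1=0 r2=0 r3=1 r4=13
PC=2  xori  r3, r1, 1        | r0=0 r1=0 r2=0 r3=1 r4=13
PC=3  bne  r0, r2, L2        | r0=0 r1=0 r2=0 r3=1 r4=13  [not taken]
PC=4  andi  r2, r1, 0        | r0=0 r1=0 r2=0 r3=1 r4=13
PC=5  xori  r1, r2, 14       | r0=0 r1=14 r2=0 r3=1 r4=13
PC=6  xor  r1, r3, r3        | r0=0 r1=0 r2=0 r3=1 r4=13

0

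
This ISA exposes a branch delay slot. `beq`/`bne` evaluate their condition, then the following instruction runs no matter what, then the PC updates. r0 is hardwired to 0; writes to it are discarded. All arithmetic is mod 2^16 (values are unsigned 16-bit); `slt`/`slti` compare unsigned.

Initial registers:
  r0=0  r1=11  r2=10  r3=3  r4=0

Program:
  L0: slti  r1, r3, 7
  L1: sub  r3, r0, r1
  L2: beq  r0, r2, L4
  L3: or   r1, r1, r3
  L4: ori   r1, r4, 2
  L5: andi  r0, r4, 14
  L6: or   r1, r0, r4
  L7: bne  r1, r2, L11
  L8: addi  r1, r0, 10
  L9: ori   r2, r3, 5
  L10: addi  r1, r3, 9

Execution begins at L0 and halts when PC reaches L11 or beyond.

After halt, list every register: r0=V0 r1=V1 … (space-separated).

[0] slti  r1, r3, 7  →  {r0:0, r1:1, r2:10, r3:3, r4:0}
[1] sub  r3, r0, r1  →  {r0:0, r1:1, r2:10, r3:65535, r4:0}
[2] beq  r0, r2, L4  →  {r0:0, r1:1, r2:10, r3:65535, r4:0}  ⟨branch fallthrough⟩
[3] or   r1, r1, r3  →  {r0:0, r1:65535, r2:10, r3:65535, r4:0}
[4] ori   r1, r4, 2  →  {r0:0, r1:2, r2:10, r3:65535, r4:0}
[5] andi  r0, r4, 14  →  {r0:0, r1:2, r2:10, r3:65535, r4:0}
[6] or   r1, r0, r4  →  {r0:0, r1:0, r2:10, r3:65535, r4:0}
[7] bne  r1, r2, L11  →  {r0:0, r1:0, r2:10, r3:65535, r4:0}  ⟨branch taken⟩
[8] addi  r1, r0, 10  →  {r0:0, r1:10, r2:10, r3:65535, r4:0}

r0=0 r1=10 r2=10 r3=65535 r4=0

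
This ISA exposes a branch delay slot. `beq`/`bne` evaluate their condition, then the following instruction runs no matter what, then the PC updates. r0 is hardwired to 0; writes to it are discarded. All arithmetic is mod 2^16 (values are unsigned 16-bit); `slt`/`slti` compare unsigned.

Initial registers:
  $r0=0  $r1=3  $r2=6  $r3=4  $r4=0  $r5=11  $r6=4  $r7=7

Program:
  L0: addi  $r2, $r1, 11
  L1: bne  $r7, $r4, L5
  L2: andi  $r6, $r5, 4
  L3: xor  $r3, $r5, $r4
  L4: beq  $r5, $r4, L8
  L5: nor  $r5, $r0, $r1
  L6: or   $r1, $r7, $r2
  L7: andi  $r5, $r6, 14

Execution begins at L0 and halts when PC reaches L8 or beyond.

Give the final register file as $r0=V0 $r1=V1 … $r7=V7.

$r0=0 $r1=15 $r2=14 $r3=4 $r4=0 $r5=0 $r6=0 $r7=7

#0 addi  $r2, $r1, 11 ; 0/3/14/4/0/11/4/7
#1 bne  $r7, $r4, L5 ; 0/3/14/4/0/11/4/7 ; →target
#2 andi  $r6, $r5, 4 ; 0/3/14/4/0/11/0/7
#5 nor  $r5, $r0, $r1 ; 0/3/14/4/0/65532/0/7
#6 or   $r1, $r7, $r2 ; 0/15/14/4/0/65532/0/7
#7 andi  $r5, $r6, 14 ; 0/15/14/4/0/0/0/7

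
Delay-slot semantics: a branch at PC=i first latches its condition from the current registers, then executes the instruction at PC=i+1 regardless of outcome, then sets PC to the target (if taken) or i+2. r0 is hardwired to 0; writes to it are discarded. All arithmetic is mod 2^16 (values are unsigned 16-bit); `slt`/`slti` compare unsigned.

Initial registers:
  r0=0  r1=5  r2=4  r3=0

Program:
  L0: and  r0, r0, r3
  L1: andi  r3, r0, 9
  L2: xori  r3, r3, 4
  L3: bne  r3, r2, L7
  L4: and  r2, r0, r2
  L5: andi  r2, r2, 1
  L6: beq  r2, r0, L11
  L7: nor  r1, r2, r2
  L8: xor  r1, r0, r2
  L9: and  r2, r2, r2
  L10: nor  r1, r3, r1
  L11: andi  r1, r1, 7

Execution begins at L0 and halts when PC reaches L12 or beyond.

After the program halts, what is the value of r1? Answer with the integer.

PC=0  and  r0, r0, r3        | r0=0 r1=5 r2=4 r3=0
PC=1  andi  r3, r0, 9        | r0=0 r1=5 r2=4 r3=0
PC=2  xori  r3, r3, 4        | r0=0 r1=5 r2=4 r3=4
PC=3  bne  r3, r2, L7        | r0=0 r1=5 r2=4 r3=4  [not taken]
PC=4  and  r2, r0, r2        | r0=0 r1=5 r2=0 r3=4
PC=5  andi  r2, r2, 1        | r0=0 r1=5 r2=0 r3=4
PC=6  beq  r2, r0, L11       | r0=0 r1=5 r2=0 r3=4  [TAKEN]
PC=7  nor  r1, r2, r2        | r0=0 r1=65535 r2=0 r3=4
PC=11 andi  r1, r1, 7        | r0=0 r1=7 r2=0 r3=4

7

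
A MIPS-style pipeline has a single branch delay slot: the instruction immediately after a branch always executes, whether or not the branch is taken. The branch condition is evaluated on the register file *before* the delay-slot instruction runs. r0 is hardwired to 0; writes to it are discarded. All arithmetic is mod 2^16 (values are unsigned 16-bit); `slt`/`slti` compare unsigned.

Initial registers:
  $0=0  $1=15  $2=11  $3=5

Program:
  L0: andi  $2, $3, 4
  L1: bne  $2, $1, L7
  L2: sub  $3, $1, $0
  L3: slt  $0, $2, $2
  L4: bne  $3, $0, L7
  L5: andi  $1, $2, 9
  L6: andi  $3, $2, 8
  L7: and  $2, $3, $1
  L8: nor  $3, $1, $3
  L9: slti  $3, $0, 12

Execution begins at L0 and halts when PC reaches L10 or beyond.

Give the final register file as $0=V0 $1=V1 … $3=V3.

$0=0 $1=15 $2=15 $3=1

#0 andi  $2, $3, 4 ; 0/15/4/5
#1 bne  $2, $1, L7 ; 0/15/4/5 ; →target
#2 sub  $3, $1, $0 ; 0/15/4/15
#7 and  $2, $3, $1 ; 0/15/15/15
#8 nor  $3, $1, $3 ; 0/15/15/65520
#9 slti  $3, $0, 12 ; 0/15/15/1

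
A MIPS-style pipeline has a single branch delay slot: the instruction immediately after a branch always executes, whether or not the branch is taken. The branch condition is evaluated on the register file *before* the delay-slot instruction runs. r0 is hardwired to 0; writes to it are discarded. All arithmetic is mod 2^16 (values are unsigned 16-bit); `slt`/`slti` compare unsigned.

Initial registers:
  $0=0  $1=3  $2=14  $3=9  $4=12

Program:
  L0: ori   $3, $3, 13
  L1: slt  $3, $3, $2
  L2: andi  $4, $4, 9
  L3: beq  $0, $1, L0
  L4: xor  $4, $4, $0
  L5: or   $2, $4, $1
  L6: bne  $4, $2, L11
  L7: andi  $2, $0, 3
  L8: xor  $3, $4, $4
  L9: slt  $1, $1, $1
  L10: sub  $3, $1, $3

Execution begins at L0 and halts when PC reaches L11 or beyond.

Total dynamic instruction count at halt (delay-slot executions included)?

  step pc=0: ori   $3, $3, 13  regs=(0,3,14,13,12)
  step pc=1: slt  $3, $3, $2  regs=(0,3,14,1,12)
  step pc=2: andi  $4, $4, 9  regs=(0,3,14,1,8)
  step pc=3: beq  $0, $1, L0  cond=F  regs=(0,3,14,1,8)
  step pc=4: xor  $4, $4, $0  regs=(0,3,14,1,8)
  step pc=5: or   $2, $4, $1  regs=(0,3,11,1,8)
  step pc=6: bne  $4, $2, L11  cond=T  regs=(0,3,11,1,8)
  step pc=7: andi  $2, $0, 3  regs=(0,3,0,1,8)

8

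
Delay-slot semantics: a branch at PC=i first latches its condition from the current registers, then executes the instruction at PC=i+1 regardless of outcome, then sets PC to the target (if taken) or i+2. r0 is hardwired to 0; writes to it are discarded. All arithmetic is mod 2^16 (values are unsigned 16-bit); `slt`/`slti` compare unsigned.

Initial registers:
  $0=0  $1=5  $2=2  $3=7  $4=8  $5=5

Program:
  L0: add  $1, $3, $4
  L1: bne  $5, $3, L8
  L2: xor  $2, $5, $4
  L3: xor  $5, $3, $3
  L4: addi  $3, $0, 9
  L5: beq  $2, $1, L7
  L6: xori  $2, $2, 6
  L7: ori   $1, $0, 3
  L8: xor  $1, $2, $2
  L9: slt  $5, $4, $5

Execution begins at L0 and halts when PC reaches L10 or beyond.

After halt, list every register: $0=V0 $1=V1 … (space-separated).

$0=0 $1=0 $2=13 $3=7 $4=8 $5=0

[0] add  $1, $3, $4  →  {$0:0, $1:15, $2:2, $3:7, $4:8, $5:5}
[1] bne  $5, $3, L8  →  {$0:0, $1:15, $2:2, $3:7, $4:8, $5:5}  ⟨branch taken⟩
[2] xor  $2, $5, $4  →  {$0:0, $1:15, $2:13, $3:7, $4:8, $5:5}
[8] xor  $1, $2, $2  →  {$0:0, $1:0, $2:13, $3:7, $4:8, $5:5}
[9] slt  $5, $4, $5  →  {$0:0, $1:0, $2:13, $3:7, $4:8, $5:0}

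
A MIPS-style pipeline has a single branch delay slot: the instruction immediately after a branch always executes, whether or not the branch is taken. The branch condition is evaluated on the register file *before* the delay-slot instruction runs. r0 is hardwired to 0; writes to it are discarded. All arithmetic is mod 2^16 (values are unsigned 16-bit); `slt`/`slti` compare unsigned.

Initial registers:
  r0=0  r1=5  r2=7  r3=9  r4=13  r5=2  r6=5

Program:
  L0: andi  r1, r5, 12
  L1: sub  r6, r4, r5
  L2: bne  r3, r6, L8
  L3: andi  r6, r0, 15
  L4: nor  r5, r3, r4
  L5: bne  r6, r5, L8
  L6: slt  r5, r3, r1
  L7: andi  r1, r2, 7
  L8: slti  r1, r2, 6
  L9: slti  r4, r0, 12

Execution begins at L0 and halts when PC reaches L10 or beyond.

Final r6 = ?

  step pc=0: andi  r1, r5, 12  regs=(0,0,7,9,13,2,5)
  step pc=1: sub  r6, r4, r5  regs=(0,0,7,9,13,2,11)
  step pc=2: bne  r3, r6, L8  cond=T  regs=(0,0,7,9,13,2,11)
  step pc=3: andi  r6, r0, 15  regs=(0,0,7,9,13,2,0)
  step pc=8: slti  r1, r2, 6  regs=(0,0,7,9,13,2,0)
  step pc=9: slti  r4, r0, 12  regs=(0,0,7,9,1,2,0)

0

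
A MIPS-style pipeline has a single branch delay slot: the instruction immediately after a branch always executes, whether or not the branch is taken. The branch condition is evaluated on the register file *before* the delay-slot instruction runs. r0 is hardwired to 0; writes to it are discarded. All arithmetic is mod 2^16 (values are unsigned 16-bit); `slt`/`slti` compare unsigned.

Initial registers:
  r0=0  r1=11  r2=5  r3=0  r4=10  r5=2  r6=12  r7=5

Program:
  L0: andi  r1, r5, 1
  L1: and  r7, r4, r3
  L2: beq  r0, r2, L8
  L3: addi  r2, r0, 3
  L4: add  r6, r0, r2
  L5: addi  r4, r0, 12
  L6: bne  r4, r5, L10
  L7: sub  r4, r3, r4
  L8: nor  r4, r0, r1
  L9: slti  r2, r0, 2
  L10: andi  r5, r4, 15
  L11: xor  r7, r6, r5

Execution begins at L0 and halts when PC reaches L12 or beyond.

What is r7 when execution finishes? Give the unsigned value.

7

PC=0  andi  r1, r5, 1        | r0=0 r1=0 r2=5 r3=0 r4=10 r5=2 r6=12 r7=5
PC=1  and  r7, r4, r3        | r0=0 r1=0 r2=5 r3=0 r4=10 r5=2 r6=12 r7=0
PC=2  beq  r0, r2, L8        | r0=0 r1=0 r2=5 r3=0 r4=10 r5=2 r6=12 r7=0  [not taken]
PC=3  addi  r2, r0, 3        | r0=0 r1=0 r2=3 r3=0 r4=10 r5=2 r6=12 r7=0
PC=4  add  r6, r0, r2        | r0=0 r1=0 r2=3 r3=0 r4=10 r5=2 r6=3 r7=0
PC=5  addi  r4, r0, 12       | r0=0 r1=0 r2=3 r3=0 r4=12 r5=2 r6=3 r7=0
PC=6  bne  r4, r5, L10       | r0=0 r1=0 r2=3 r3=0 r4=12 r5=2 r6=3 r7=0  [TAKEN]
PC=7  sub  r4, r3, r4        | r0=0 r1=0 r2=3 r3=0 r4=65524 r5=2 r6=3 r7=0
PC=10 andi  r5, r4, 15       | r0=0 r1=0 r2=3 r3=0 r4=65524 r5=4 r6=3 r7=0
PC=11 xor  r7, r6, r5        | r0=0 r1=0 r2=3 r3=0 r4=65524 r5=4 r6=3 r7=7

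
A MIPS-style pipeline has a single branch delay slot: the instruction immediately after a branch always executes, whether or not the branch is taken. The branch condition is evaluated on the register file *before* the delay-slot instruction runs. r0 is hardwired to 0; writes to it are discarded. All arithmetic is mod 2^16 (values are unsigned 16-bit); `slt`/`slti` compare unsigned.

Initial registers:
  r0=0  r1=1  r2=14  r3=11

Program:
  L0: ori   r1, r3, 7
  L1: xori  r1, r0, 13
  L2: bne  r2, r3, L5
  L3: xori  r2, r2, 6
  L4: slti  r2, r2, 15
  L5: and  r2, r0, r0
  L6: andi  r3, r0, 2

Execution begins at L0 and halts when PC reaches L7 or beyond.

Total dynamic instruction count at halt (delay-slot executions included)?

6

[0] ori   r1, r3, 7  →  {r0:0, r1:15, r2:14, r3:11}
[1] xori  r1, r0, 13  →  {r0:0, r1:13, r2:14, r3:11}
[2] bne  r2, r3, L5  →  {r0:0, r1:13, r2:14, r3:11}  ⟨branch taken⟩
[3] xori  r2, r2, 6  →  {r0:0, r1:13, r2:8, r3:11}
[5] and  r2, r0, r0  →  {r0:0, r1:13, r2:0, r3:11}
[6] andi  r3, r0, 2  →  {r0:0, r1:13, r2:0, r3:0}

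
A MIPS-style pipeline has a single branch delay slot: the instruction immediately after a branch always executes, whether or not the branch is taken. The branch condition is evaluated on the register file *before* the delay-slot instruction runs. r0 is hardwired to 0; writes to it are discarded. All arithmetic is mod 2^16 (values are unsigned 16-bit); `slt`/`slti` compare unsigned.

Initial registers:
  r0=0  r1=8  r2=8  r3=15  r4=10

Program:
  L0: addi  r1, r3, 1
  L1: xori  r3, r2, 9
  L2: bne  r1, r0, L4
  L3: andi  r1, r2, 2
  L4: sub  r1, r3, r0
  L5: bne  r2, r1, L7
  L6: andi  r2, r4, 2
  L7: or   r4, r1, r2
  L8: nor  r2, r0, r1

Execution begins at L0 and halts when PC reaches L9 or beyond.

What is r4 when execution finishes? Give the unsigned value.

3

PC=0  addi  r1, r3, 1        | r0=0 r1=16 r2=8 r3=15 r4=10
PC=1  xori  r3, r2, 9        | r0=0 r1=16 r2=8 r3=1 r4=10
PC=2  bne  r1, r0, L4        | r0=0 r1=16 r2=8 r3=1 r4=10  [TAKEN]
PC=3  andi  r1, r2, 2        | r0=0 r1=0 r2=8 r3=1 r4=10
PC=4  sub  r1, r3, r0        | r0=0 r1=1 r2=8 r3=1 r4=10
PC=5  bne  r2, r1, L7        | r0=0 r1=1 r2=8 r3=1 r4=10  [TAKEN]
PC=6  andi  r2, r4, 2        | r0=0 r1=1 r2=2 r3=1 r4=10
PC=7  or   r4, r1, r2        | r0=0 r1=1 r2=2 r3=1 r4=3
PC=8  nor  r2, r0, r1        | r0=0 r1=1 r2=65534 r3=1 r4=3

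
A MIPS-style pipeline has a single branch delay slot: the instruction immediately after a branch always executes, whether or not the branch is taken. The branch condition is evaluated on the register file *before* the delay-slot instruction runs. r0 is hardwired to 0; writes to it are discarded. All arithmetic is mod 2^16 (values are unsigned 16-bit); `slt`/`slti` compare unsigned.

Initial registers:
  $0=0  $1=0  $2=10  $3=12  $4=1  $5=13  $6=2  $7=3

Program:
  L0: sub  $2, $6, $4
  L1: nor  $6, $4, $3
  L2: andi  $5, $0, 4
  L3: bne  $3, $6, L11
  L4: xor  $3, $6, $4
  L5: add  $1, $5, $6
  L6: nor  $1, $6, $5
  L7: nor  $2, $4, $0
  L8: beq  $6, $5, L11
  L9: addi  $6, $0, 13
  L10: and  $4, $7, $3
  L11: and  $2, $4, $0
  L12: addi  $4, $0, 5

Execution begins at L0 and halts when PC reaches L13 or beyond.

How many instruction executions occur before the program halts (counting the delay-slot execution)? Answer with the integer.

  step pc=0: sub  $2, $6, $4  regs=(0,0,1,12,1,13,2,3)
  step pc=1: nor  $6, $4, $3  regs=(0,0,1,12,1,13,65522,3)
  step pc=2: andi  $5, $0, 4  regs=(0,0,1,12,1,0,65522,3)
  step pc=3: bne  $3, $6, L11  cond=T  regs=(0,0,1,12,1,0,65522,3)
  step pc=4: xor  $3, $6, $4  regs=(0,0,1,65523,1,0,65522,3)
  step pc=11: and  $2, $4, $0  regs=(0,0,0,65523,1,0,65522,3)
  step pc=12: addi  $4, $0, 5  regs=(0,0,0,65523,5,0,65522,3)

7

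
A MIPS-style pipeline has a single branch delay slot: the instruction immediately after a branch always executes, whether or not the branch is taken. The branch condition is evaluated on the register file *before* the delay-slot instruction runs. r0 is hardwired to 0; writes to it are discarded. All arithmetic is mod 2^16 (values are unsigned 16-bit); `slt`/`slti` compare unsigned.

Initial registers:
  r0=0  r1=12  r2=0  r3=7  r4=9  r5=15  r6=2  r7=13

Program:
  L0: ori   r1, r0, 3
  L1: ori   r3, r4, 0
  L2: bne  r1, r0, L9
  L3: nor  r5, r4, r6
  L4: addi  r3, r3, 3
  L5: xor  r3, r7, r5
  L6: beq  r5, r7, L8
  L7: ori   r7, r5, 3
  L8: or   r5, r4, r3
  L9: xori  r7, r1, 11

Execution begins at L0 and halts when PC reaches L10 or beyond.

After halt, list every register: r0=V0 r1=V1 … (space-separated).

[0] ori   r1, r0, 3  →  {r0:0, r1:3, r2:0, r3:7, r4:9, r5:15, r6:2, r7:13}
[1] ori   r3, r4, 0  →  {r0:0, r1:3, r2:0, r3:9, r4:9, r5:15, r6:2, r7:13}
[2] bne  r1, r0, L9  →  {r0:0, r1:3, r2:0, r3:9, r4:9, r5:15, r6:2, r7:13}  ⟨branch taken⟩
[3] nor  r5, r4, r6  →  {r0:0, r1:3, r2:0, r3:9, r4:9, r5:65524, r6:2, r7:13}
[9] xori  r7, r1, 11  →  {r0:0, r1:3, r2:0, r3:9, r4:9, r5:65524, r6:2, r7:8}

r0=0 r1=3 r2=0 r3=9 r4=9 r5=65524 r6=2 r7=8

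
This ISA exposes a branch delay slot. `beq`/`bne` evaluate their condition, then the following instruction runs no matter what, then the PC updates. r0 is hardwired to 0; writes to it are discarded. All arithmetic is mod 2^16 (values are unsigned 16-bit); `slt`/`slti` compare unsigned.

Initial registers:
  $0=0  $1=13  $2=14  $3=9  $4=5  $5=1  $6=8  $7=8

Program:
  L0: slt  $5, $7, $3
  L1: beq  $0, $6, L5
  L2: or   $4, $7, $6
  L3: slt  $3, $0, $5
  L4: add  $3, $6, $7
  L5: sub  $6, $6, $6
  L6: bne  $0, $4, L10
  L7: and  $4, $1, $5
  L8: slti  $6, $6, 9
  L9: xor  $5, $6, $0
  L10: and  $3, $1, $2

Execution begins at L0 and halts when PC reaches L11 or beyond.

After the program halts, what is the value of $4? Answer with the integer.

[0] slt  $5, $7, $3  →  {$0:0, $1:13, $2:14, $3:9, $4:5, $5:1, $6:8, $7:8}
[1] beq  $0, $6, L5  →  {$0:0, $1:13, $2:14, $3:9, $4:5, $5:1, $6:8, $7:8}  ⟨branch fallthrough⟩
[2] or   $4, $7, $6  →  {$0:0, $1:13, $2:14, $3:9, $4:8, $5:1, $6:8, $7:8}
[3] slt  $3, $0, $5  →  {$0:0, $1:13, $2:14, $3:1, $4:8, $5:1, $6:8, $7:8}
[4] add  $3, $6, $7  →  {$0:0, $1:13, $2:14, $3:16, $4:8, $5:1, $6:8, $7:8}
[5] sub  $6, $6, $6  →  {$0:0, $1:13, $2:14, $3:16, $4:8, $5:1, $6:0, $7:8}
[6] bne  $0, $4, L10  →  {$0:0, $1:13, $2:14, $3:16, $4:8, $5:1, $6:0, $7:8}  ⟨branch taken⟩
[7] and  $4, $1, $5  →  {$0:0, $1:13, $2:14, $3:16, $4:1, $5:1, $6:0, $7:8}
[10] and  $3, $1, $2  →  {$0:0, $1:13, $2:14, $3:12, $4:1, $5:1, $6:0, $7:8}

1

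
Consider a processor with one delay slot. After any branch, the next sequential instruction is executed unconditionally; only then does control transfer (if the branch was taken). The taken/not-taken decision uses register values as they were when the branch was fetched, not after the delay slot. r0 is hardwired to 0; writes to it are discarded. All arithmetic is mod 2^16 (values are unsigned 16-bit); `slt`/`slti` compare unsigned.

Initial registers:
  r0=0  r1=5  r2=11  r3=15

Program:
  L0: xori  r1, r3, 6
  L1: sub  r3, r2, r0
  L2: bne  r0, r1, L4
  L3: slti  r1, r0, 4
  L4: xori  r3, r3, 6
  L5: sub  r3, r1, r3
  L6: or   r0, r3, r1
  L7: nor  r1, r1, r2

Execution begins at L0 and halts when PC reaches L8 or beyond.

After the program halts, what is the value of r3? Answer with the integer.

65524

PC=0  xori  r1, r3, 6        | r0=0 r1=9 r2=11 r3=15
PC=1  sub  r3, r2, r0        | r0=0 r1=9 r2=11 r3=11
PC=2  bne  r0, r1, L4        | r0=0 r1=9 r2=11 r3=11  [TAKEN]
PC=3  slti  r1, r0, 4        | r0=0 r1=1 r2=11 r3=11
PC=4  xori  r3, r3, 6        | r0=0 r1=1 r2=11 r3=13
PC=5  sub  r3, r1, r3        | r0=0 r1=1 r2=11 r3=65524
PC=6  or   r0, r3, r1        | r0=0 r1=1 r2=11 r3=65524
PC=7  nor  r1, r1, r2        | r0=0 r1=65524 r2=11 r3=65524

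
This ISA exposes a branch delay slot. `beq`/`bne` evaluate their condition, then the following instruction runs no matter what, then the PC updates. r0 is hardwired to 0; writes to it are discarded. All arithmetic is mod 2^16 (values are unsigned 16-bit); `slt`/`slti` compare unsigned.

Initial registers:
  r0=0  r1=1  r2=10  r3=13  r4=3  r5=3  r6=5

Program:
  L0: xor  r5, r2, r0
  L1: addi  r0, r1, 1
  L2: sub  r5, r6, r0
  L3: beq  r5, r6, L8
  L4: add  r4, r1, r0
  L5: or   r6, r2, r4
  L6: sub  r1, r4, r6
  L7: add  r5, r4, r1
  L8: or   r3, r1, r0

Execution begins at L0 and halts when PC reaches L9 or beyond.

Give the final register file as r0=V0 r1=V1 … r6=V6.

PC=0  xor  r5, r2, r0        | r0=0 r1=1 r2=10 r3=13 r4=3 r5=10 r6=5
PC=1  addi  r0, r1, 1        | r0=0 r1=1 r2=10 r3=13 r4=3 r5=10 r6=5
PC=2  sub  r5, r6, r0        | r0=0 r1=1 r2=10 r3=13 r4=3 r5=5 r6=5
PC=3  beq  r5, r6, L8        | r0=0 r1=1 r2=10 r3=13 r4=3 r5=5 r6=5  [TAKEN]
PC=4  add  r4, r1, r0        | r0=0 r1=1 r2=10 r3=13 r4=1 r5=5 r6=5
PC=8  or   r3, r1, r0        | r0=0 r1=1 r2=10 r3=1 r4=1 r5=5 r6=5

r0=0 r1=1 r2=10 r3=1 r4=1 r5=5 r6=5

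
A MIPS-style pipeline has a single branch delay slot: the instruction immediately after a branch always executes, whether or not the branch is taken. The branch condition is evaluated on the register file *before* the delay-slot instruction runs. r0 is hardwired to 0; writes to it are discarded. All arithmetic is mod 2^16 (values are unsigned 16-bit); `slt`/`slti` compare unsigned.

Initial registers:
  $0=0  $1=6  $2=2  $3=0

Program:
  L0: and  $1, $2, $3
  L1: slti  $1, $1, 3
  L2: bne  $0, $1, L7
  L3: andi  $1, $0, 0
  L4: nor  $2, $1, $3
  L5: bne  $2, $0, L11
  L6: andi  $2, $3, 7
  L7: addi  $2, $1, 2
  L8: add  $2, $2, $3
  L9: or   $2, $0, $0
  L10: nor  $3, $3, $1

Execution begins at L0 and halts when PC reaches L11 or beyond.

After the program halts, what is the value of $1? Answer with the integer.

0

[0] and  $1, $2, $3  →  {$0:0, $1:0, $2:2, $3:0}
[1] slti  $1, $1, 3  →  {$0:0, $1:1, $2:2, $3:0}
[2] bne  $0, $1, L7  →  {$0:0, $1:1, $2:2, $3:0}  ⟨branch taken⟩
[3] andi  $1, $0, 0  →  {$0:0, $1:0, $2:2, $3:0}
[7] addi  $2, $1, 2  →  {$0:0, $1:0, $2:2, $3:0}
[8] add  $2, $2, $3  →  {$0:0, $1:0, $2:2, $3:0}
[9] or   $2, $0, $0  →  {$0:0, $1:0, $2:0, $3:0}
[10] nor  $3, $3, $1  →  {$0:0, $1:0, $2:0, $3:65535}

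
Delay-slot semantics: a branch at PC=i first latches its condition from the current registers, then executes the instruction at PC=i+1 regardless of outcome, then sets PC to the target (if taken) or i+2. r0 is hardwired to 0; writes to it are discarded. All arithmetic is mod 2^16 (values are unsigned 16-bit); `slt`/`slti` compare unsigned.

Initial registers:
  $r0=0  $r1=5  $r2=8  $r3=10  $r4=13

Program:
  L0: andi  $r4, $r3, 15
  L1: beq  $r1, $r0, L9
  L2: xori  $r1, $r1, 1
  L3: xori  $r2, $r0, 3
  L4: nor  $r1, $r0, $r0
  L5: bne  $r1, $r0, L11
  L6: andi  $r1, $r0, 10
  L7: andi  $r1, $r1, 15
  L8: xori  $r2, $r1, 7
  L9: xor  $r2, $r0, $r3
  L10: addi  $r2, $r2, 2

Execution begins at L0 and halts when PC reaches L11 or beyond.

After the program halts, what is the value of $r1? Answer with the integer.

  step pc=0: andi  $r4, $r3, 15  regs=(0,5,8,10,10)
  step pc=1: beq  $r1, $r0, L9  cond=F  regs=(0,5,8,10,10)
  step pc=2: xori  $r1, $r1, 1  regs=(0,4,8,10,10)
  step pc=3: xori  $r2, $r0, 3  regs=(0,4,3,10,10)
  step pc=4: nor  $r1, $r0, $r0  regs=(0,65535,3,10,10)
  step pc=5: bne  $r1, $r0, L11  cond=T  regs=(0,65535,3,10,10)
  step pc=6: andi  $r1, $r0, 10  regs=(0,0,3,10,10)

0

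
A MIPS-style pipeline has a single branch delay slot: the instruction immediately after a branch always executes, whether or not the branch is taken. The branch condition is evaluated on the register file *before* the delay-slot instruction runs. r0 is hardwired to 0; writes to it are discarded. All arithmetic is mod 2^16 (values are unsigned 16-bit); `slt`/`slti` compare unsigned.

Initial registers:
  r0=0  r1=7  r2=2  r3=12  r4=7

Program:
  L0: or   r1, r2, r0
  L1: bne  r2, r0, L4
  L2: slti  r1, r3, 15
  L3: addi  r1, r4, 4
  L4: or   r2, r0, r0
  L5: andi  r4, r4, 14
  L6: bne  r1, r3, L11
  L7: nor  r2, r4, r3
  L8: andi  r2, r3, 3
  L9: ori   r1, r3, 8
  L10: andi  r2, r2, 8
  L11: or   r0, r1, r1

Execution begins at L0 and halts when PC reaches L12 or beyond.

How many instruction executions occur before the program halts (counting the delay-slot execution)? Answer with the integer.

8

  step pc=0: or   r1, r2, r0  regs=(0,2,2,12,7)
  step pc=1: bne  r2, r0, L4  cond=T  regs=(0,2,2,12,7)
  step pc=2: slti  r1, r3, 15  regs=(0,1,2,12,7)
  step pc=4: or   r2, r0, r0  regs=(0,1,0,12,7)
  step pc=5: andi  r4, r4, 14  regs=(0,1,0,12,6)
  step pc=6: bne  r1, r3, L11  cond=T  regs=(0,1,0,12,6)
  step pc=7: nor  r2, r4, r3  regs=(0,1,65521,12,6)
  step pc=11: or   r0, r1, r1  regs=(0,1,65521,12,6)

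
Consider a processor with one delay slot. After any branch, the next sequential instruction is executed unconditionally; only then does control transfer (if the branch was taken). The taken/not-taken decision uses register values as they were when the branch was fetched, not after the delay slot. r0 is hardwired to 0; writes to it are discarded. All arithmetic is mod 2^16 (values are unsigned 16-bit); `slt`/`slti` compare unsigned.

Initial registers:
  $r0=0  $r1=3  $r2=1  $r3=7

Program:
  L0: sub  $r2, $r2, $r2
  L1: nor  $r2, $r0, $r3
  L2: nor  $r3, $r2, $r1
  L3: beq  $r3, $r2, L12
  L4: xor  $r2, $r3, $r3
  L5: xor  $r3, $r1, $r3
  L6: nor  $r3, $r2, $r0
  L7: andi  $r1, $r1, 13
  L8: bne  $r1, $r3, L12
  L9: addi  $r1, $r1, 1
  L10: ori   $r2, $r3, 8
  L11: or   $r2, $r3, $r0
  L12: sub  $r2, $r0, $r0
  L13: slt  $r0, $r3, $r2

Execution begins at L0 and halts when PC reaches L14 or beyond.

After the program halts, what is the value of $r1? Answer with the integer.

#0 sub  $r2, $r2, $r2 ; 0/3/0/7
#1 nor  $r2, $r0, $r3 ; 0/3/65528/7
#2 nor  $r3, $r2, $r1 ; 0/3/65528/4
#3 beq  $r3, $r2, L12 ; 0/3/65528/4 ; →fallthru
#4 xor  $r2, $r3, $r3 ; 0/3/0/4
#5 xor  $r3, $r1, $r3 ; 0/3/0/7
#6 nor  $r3, $r2, $r0 ; 0/3/0/65535
#7 andi  $r1, $r1, 13 ; 0/1/0/65535
#8 bne  $r1, $r3, L12 ; 0/1/0/65535 ; →target
#9 addi  $r1, $r1, 1 ; 0/2/0/65535
#12 sub  $r2, $r0, $r0 ; 0/2/0/65535
#13 slt  $r0, $r3, $r2 ; 0/2/0/65535

2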